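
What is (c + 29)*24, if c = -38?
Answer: -216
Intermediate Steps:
(c + 29)*24 = (-38 + 29)*24 = -9*24 = -216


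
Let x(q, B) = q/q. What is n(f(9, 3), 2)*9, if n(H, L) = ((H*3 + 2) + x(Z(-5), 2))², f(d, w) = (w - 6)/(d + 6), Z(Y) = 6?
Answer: 1296/25 ≈ 51.840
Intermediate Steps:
x(q, B) = 1
f(d, w) = (-6 + w)/(6 + d)
n(H, L) = (3 + 3*H)² (n(H, L) = ((H*3 + 2) + 1)² = ((3*H + 2) + 1)² = ((2 + 3*H) + 1)² = (3 + 3*H)²)
n(f(9, 3), 2)*9 = (9*(1 + (-6 + 3)/(6 + 9))²)*9 = (9*(1 - 3/15)²)*9 = (9*(1 + (1/15)*(-3))²)*9 = (9*(1 - ⅕)²)*9 = (9*(⅘)²)*9 = (9*(16/25))*9 = (144/25)*9 = 1296/25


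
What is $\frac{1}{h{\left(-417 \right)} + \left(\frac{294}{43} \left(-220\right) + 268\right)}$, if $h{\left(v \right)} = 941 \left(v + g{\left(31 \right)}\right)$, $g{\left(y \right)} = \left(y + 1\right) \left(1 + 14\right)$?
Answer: $\frac{43}{2496013} \approx 1.7227 \cdot 10^{-5}$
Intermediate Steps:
$g{\left(y \right)} = 15 + 15 y$ ($g{\left(y \right)} = \left(1 + y\right) 15 = 15 + 15 y$)
$h{\left(v \right)} = 451680 + 941 v$ ($h{\left(v \right)} = 941 \left(v + \left(15 + 15 \cdot 31\right)\right) = 941 \left(v + \left(15 + 465\right)\right) = 941 \left(v + 480\right) = 941 \left(480 + v\right) = 451680 + 941 v$)
$\frac{1}{h{\left(-417 \right)} + \left(\frac{294}{43} \left(-220\right) + 268\right)} = \frac{1}{\left(451680 + 941 \left(-417\right)\right) + \left(\frac{294}{43} \left(-220\right) + 268\right)} = \frac{1}{\left(451680 - 392397\right) + \left(294 \cdot \frac{1}{43} \left(-220\right) + 268\right)} = \frac{1}{59283 + \left(\frac{294}{43} \left(-220\right) + 268\right)} = \frac{1}{59283 + \left(- \frac{64680}{43} + 268\right)} = \frac{1}{59283 - \frac{53156}{43}} = \frac{1}{\frac{2496013}{43}} = \frac{43}{2496013}$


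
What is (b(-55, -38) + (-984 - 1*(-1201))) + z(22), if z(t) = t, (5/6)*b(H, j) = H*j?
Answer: 2747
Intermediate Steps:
b(H, j) = 6*H*j/5 (b(H, j) = 6*(H*j)/5 = 6*H*j/5)
(b(-55, -38) + (-984 - 1*(-1201))) + z(22) = ((6/5)*(-55)*(-38) + (-984 - 1*(-1201))) + 22 = (2508 + (-984 + 1201)) + 22 = (2508 + 217) + 22 = 2725 + 22 = 2747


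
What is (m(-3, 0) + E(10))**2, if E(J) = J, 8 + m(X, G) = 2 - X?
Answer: 49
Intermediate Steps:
m(X, G) = -6 - X (m(X, G) = -8 + (2 - X) = -6 - X)
(m(-3, 0) + E(10))**2 = ((-6 - 1*(-3)) + 10)**2 = ((-6 + 3) + 10)**2 = (-3 + 10)**2 = 7**2 = 49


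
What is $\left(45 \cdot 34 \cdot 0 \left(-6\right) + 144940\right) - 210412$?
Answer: $-65472$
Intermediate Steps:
$\left(45 \cdot 34 \cdot 0 \left(-6\right) + 144940\right) - 210412 = \left(1530 \cdot 0 + 144940\right) - 210412 = \left(0 + 144940\right) - 210412 = 144940 - 210412 = -65472$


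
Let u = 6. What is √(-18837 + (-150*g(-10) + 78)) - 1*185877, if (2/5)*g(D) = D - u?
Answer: -185877 + I*√12759 ≈ -1.8588e+5 + 112.96*I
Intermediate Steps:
g(D) = -15 + 5*D/2 (g(D) = 5*(D - 1*6)/2 = 5*(D - 6)/2 = 5*(-6 + D)/2 = -15 + 5*D/2)
√(-18837 + (-150*g(-10) + 78)) - 1*185877 = √(-18837 + (-150*(-15 + (5/2)*(-10)) + 78)) - 1*185877 = √(-18837 + (-150*(-15 - 25) + 78)) - 185877 = √(-18837 + (-150*(-40) + 78)) - 185877 = √(-18837 + (6000 + 78)) - 185877 = √(-18837 + 6078) - 185877 = √(-12759) - 185877 = I*√12759 - 185877 = -185877 + I*√12759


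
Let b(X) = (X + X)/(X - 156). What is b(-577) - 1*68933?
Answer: -50526735/733 ≈ -68931.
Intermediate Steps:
b(X) = 2*X/(-156 + X) (b(X) = (2*X)/(-156 + X) = 2*X/(-156 + X))
b(-577) - 1*68933 = 2*(-577)/(-156 - 577) - 1*68933 = 2*(-577)/(-733) - 68933 = 2*(-577)*(-1/733) - 68933 = 1154/733 - 68933 = -50526735/733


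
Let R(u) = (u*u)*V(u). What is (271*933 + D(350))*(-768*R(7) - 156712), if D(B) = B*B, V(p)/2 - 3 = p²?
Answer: -1527811160920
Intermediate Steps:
V(p) = 6 + 2*p²
R(u) = u²*(6 + 2*u²) (R(u) = (u*u)*(6 + 2*u²) = u²*(6 + 2*u²))
D(B) = B²
(271*933 + D(350))*(-768*R(7) - 156712) = (271*933 + 350²)*(-1536*7²*(3 + 7²) - 156712) = (252843 + 122500)*(-1536*49*(3 + 49) - 156712) = 375343*(-1536*49*52 - 156712) = 375343*(-768*5096 - 156712) = 375343*(-3913728 - 156712) = 375343*(-4070440) = -1527811160920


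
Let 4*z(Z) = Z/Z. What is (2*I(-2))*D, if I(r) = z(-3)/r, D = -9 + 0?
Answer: 9/4 ≈ 2.2500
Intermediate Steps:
D = -9
z(Z) = ¼ (z(Z) = (Z/Z)/4 = (¼)*1 = ¼)
I(r) = 1/(4*r)
(2*I(-2))*D = (2*((¼)/(-2)))*(-9) = (2*((¼)*(-½)))*(-9) = (2*(-⅛))*(-9) = -¼*(-9) = 9/4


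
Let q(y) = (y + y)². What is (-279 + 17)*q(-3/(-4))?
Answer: -1179/2 ≈ -589.50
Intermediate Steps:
q(y) = 4*y² (q(y) = (2*y)² = 4*y²)
(-279 + 17)*q(-3/(-4)) = (-279 + 17)*(4*(-3/(-4))²) = -1048*(-3*(-¼))² = -1048*(¾)² = -1048*9/16 = -262*9/4 = -1179/2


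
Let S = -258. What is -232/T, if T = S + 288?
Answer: -116/15 ≈ -7.7333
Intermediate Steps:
T = 30 (T = -258 + 288 = 30)
-232/T = -232/30 = -232*1/30 = -116/15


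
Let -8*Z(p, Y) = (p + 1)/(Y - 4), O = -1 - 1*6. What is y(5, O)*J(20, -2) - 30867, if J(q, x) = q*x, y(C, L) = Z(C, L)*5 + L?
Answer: -336607/11 ≈ -30601.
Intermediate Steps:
O = -7 (O = -1 - 6 = -7)
Z(p, Y) = -(1 + p)/(8*(-4 + Y)) (Z(p, Y) = -(p + 1)/(8*(Y - 4)) = -(1 + p)/(8*(-4 + Y)))
y(C, L) = L + 5*(-1 - C)/(8*(-4 + L)) (y(C, L) = ((-1 - C)/(8*(-4 + L)))*5 + L = 5*(-1 - C)/(8*(-4 + L)) + L = L + 5*(-1 - C)/(8*(-4 + L)))
y(5, O)*J(20, -2) - 30867 = ((-5 - 5*5 + 8*(-7)*(-4 - 7))/(8*(-4 - 7)))*(20*(-2)) - 30867 = ((⅛)*(-5 - 25 + 8*(-7)*(-11))/(-11))*(-40) - 30867 = ((⅛)*(-1/11)*(-5 - 25 + 616))*(-40) - 30867 = ((⅛)*(-1/11)*586)*(-40) - 30867 = -293/44*(-40) - 30867 = 2930/11 - 30867 = -336607/11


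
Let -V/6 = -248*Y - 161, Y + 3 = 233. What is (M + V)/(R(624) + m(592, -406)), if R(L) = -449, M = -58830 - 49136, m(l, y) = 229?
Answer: -11762/11 ≈ -1069.3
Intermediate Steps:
Y = 230 (Y = -3 + 233 = 230)
M = -107966
V = 343206 (V = -6*(-248*230 - 161) = -6*(-57040 - 161) = -6*(-57201) = 343206)
(M + V)/(R(624) + m(592, -406)) = (-107966 + 343206)/(-449 + 229) = 235240/(-220) = 235240*(-1/220) = -11762/11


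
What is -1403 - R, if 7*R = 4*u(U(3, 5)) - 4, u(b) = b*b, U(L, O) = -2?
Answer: -9833/7 ≈ -1404.7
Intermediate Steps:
u(b) = b²
R = 12/7 (R = (4*(-2)² - 4)/7 = (4*4 - 4)/7 = (16 - 4)/7 = (⅐)*12 = 12/7 ≈ 1.7143)
-1403 - R = -1403 - 1*12/7 = -1403 - 12/7 = -9833/7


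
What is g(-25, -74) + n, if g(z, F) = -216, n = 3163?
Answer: 2947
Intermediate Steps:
g(-25, -74) + n = -216 + 3163 = 2947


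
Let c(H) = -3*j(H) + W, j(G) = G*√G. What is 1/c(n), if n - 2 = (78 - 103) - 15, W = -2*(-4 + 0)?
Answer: 1/61739 - 57*I*√38/246956 ≈ 1.6197e-5 - 0.0014228*I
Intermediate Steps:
j(G) = G^(3/2)
W = 8 (W = -2*(-4) = 8)
n = -38 (n = 2 + ((78 - 103) - 15) = 2 + (-25 - 15) = 2 - 40 = -38)
c(H) = 8 - 3*H^(3/2) (c(H) = -3*H^(3/2) + 8 = 8 - 3*H^(3/2))
1/c(n) = 1/(8 - (-114)*I*√38) = 1/(8 + 114*I*√38)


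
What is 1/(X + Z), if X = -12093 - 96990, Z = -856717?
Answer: -1/965800 ≈ -1.0354e-6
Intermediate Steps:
X = -109083
1/(X + Z) = 1/(-109083 - 856717) = 1/(-965800) = -1/965800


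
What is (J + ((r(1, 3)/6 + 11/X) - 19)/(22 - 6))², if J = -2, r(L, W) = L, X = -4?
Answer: 413449/36864 ≈ 11.216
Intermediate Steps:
(J + ((r(1, 3)/6 + 11/X) - 19)/(22 - 6))² = (-2 + ((1/6 + 11/(-4)) - 19)/(22 - 6))² = (-2 + ((1*(⅙) + 11*(-¼)) - 19)/16)² = (-2 + ((⅙ - 11/4) - 19)*(1/16))² = (-2 + (-31/12 - 19)*(1/16))² = (-2 - 259/12*1/16)² = (-2 - 259/192)² = (-643/192)² = 413449/36864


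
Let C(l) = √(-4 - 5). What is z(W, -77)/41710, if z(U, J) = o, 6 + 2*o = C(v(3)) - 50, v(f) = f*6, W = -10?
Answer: -14/20855 + 3*I/83420 ≈ -0.0006713 + 3.5963e-5*I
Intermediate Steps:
v(f) = 6*f
C(l) = 3*I (C(l) = √(-9) = 3*I)
o = -28 + 3*I/2 (o = -3 + (3*I - 50)/2 = -3 + (-50 + 3*I)/2 = -3 + (-25 + 3*I/2) = -28 + 3*I/2 ≈ -28.0 + 1.5*I)
z(U, J) = -28 + 3*I/2
z(W, -77)/41710 = (-28 + 3*I/2)/41710 = (-28 + 3*I/2)*(1/41710) = -14/20855 + 3*I/83420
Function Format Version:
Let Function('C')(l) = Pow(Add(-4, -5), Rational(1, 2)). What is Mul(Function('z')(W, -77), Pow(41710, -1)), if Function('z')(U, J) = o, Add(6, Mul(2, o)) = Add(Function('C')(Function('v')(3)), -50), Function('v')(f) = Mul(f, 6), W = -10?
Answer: Add(Rational(-14, 20855), Mul(Rational(3, 83420), I)) ≈ Add(-0.00067130, Mul(3.5963e-5, I))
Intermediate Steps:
Function('v')(f) = Mul(6, f)
Function('C')(l) = Mul(3, I) (Function('C')(l) = Pow(-9, Rational(1, 2)) = Mul(3, I))
o = Add(-28, Mul(Rational(3, 2), I)) (o = Add(-3, Mul(Rational(1, 2), Add(Mul(3, I), -50))) = Add(-3, Mul(Rational(1, 2), Add(-50, Mul(3, I)))) = Add(-3, Add(-25, Mul(Rational(3, 2), I))) = Add(-28, Mul(Rational(3, 2), I)) ≈ Add(-28.000, Mul(1.5000, I)))
Function('z')(U, J) = Add(-28, Mul(Rational(3, 2), I))
Mul(Function('z')(W, -77), Pow(41710, -1)) = Mul(Add(-28, Mul(Rational(3, 2), I)), Pow(41710, -1)) = Mul(Add(-28, Mul(Rational(3, 2), I)), Rational(1, 41710)) = Add(Rational(-14, 20855), Mul(Rational(3, 83420), I))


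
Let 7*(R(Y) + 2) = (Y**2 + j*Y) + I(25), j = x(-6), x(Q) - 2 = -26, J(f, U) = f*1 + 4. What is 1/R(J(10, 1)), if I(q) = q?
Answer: -7/129 ≈ -0.054264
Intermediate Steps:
J(f, U) = 4 + f (J(f, U) = f + 4 = 4 + f)
x(Q) = -24 (x(Q) = 2 - 26 = -24)
j = -24
R(Y) = 11/7 - 24*Y/7 + Y**2/7 (R(Y) = -2 + ((Y**2 - 24*Y) + 25)/7 = -2 + (25 + Y**2 - 24*Y)/7 = -2 + (25/7 - 24*Y/7 + Y**2/7) = 11/7 - 24*Y/7 + Y**2/7)
1/R(J(10, 1)) = 1/(11/7 - 24*(4 + 10)/7 + (4 + 10)**2/7) = 1/(11/7 - 24/7*14 + (1/7)*14**2) = 1/(11/7 - 48 + (1/7)*196) = 1/(11/7 - 48 + 28) = 1/(-129/7) = -7/129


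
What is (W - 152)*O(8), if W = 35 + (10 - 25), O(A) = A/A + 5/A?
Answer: -429/2 ≈ -214.50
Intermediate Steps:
O(A) = 1 + 5/A
W = 20 (W = 35 - 15 = 20)
(W - 152)*O(8) = (20 - 152)*((5 + 8)/8) = -33*13/2 = -132*13/8 = -429/2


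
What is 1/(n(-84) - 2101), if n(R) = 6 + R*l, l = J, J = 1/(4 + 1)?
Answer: -5/10559 ≈ -0.00047353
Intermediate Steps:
J = ⅕ (J = 1/5 = ⅕ ≈ 0.20000)
l = ⅕ ≈ 0.20000
n(R) = 6 + R/5 (n(R) = 6 + R*(⅕) = 6 + R/5)
1/(n(-84) - 2101) = 1/((6 + (⅕)*(-84)) - 2101) = 1/((6 - 84/5) - 2101) = 1/(-54/5 - 2101) = 1/(-10559/5) = -5/10559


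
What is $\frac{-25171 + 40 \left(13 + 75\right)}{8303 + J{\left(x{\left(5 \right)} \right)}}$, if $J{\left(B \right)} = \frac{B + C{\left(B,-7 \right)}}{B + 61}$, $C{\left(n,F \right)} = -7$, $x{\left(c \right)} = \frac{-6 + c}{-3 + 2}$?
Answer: $- \frac{95883}{36770} \approx -2.6076$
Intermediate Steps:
$x{\left(c \right)} = 6 - c$ ($x{\left(c \right)} = \frac{-6 + c}{-1} = \left(-6 + c\right) \left(-1\right) = 6 - c$)
$J{\left(B \right)} = \frac{-7 + B}{61 + B}$ ($J{\left(B \right)} = \frac{B - 7}{B + 61} = \frac{-7 + B}{61 + B}$)
$\frac{-25171 + 40 \left(13 + 75\right)}{8303 + J{\left(x{\left(5 \right)} \right)}} = \frac{-25171 + 40 \left(13 + 75\right)}{8303 + \frac{-7 + \left(6 - 5\right)}{61 + \left(6 - 5\right)}} = \frac{-25171 + 40 \cdot 88}{8303 + \frac{-7 + \left(6 - 5\right)}{61 + \left(6 - 5\right)}} = \frac{-25171 + 3520}{8303 + \frac{-7 + 1}{61 + 1}} = - \frac{21651}{8303 + \frac{1}{62} \left(-6\right)} = - \frac{21651}{8303 - \frac{3}{31}} = - \frac{21651}{\frac{257390}{31}} = \left(-21651\right) \frac{31}{257390} = - \frac{95883}{36770}$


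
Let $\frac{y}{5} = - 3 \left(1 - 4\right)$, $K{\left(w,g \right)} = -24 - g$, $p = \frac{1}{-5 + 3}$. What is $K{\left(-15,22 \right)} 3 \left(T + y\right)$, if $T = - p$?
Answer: $-6279$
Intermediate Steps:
$p = - \frac{1}{2}$ ($p = \frac{1}{-2} = - \frac{1}{2} \approx -0.5$)
$y = 45$ ($y = 5 \left(- 3 \left(1 - 4\right)\right) = 5 \left(\left(-3\right) \left(-3\right)\right) = 5 \cdot 9 = 45$)
$T = \frac{1}{2}$ ($T = \left(-1\right) \left(- \frac{1}{2}\right) = \frac{1}{2} \approx 0.5$)
$K{\left(-15,22 \right)} 3 \left(T + y\right) = \left(-24 - 22\right) 3 \left(\frac{1}{2} + 45\right) = \left(-24 - 22\right) 3 \cdot \frac{91}{2} = \left(-46\right) \frac{273}{2} = -6279$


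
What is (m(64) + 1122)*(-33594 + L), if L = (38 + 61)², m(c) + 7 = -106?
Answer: -24007137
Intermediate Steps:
m(c) = -113 (m(c) = -7 - 106 = -113)
L = 9801 (L = 99² = 9801)
(m(64) + 1122)*(-33594 + L) = (-113 + 1122)*(-33594 + 9801) = 1009*(-23793) = -24007137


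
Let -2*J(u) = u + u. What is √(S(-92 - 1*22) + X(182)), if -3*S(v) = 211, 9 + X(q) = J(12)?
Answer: I*√822/3 ≈ 9.5569*I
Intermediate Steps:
J(u) = -u (J(u) = -(u + u)/2 = -u)
X(q) = -21 (X(q) = -9 - 1*12 = -9 - 12 = -21)
S(v) = -211/3 (S(v) = -⅓*211 = -211/3)
√(S(-92 - 1*22) + X(182)) = √(-211/3 - 21) = √(-274/3) = I*√822/3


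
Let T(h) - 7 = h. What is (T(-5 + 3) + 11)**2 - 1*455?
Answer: -199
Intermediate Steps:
T(h) = 7 + h
(T(-5 + 3) + 11)**2 - 1*455 = ((7 + (-5 + 3)) + 11)**2 - 1*455 = ((7 - 2) + 11)**2 - 455 = (5 + 11)**2 - 455 = 16**2 - 455 = 256 - 455 = -199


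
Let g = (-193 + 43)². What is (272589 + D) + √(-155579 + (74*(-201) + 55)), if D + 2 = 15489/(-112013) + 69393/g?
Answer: 229002132037703/840097500 + I*√170398 ≈ 2.7259e+5 + 412.79*I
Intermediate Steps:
g = 22500 (g = (-150)² = 22500)
D = 794610203/840097500 (D = -2 + (15489/(-112013) + 69393/22500) = -2 + (15489*(-1/112013) + 69393*(1/22500)) = -2 + (-15489/112013 + 23131/7500) = -2 + 2474805203/840097500 = 794610203/840097500 ≈ 0.94586)
(272589 + D) + √(-155579 + (74*(-201) + 55)) = (272589 + 794610203/840097500) + √(-155579 + (74*(-201) + 55)) = 229002132037703/840097500 + √(-155579 + (-14874 + 55)) = 229002132037703/840097500 + √(-155579 - 14819) = 229002132037703/840097500 + √(-170398) = 229002132037703/840097500 + I*√170398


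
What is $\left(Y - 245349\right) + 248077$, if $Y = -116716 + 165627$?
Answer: $51639$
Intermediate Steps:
$Y = 48911$
$\left(Y - 245349\right) + 248077 = \left(48911 - 245349\right) + 248077 = -196438 + 248077 = 51639$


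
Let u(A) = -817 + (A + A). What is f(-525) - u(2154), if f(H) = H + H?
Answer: -4541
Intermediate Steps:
u(A) = -817 + 2*A
f(H) = 2*H
f(-525) - u(2154) = 2*(-525) - (-817 + 2*2154) = -1050 - (-817 + 4308) = -1050 - 1*3491 = -1050 - 3491 = -4541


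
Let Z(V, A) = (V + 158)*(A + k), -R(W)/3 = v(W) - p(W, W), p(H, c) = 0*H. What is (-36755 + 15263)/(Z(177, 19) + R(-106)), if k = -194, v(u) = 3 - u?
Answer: 5373/14738 ≈ 0.36457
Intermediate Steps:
p(H, c) = 0
R(W) = -9 + 3*W (R(W) = -3*((3 - W) - 1*0) = -3*((3 - W) + 0) = -3*(3 - W) = -9 + 3*W)
Z(V, A) = (-194 + A)*(158 + V) (Z(V, A) = (V + 158)*(A - 194) = (158 + V)*(-194 + A) = (-194 + A)*(158 + V))
(-36755 + 15263)/(Z(177, 19) + R(-106)) = (-36755 + 15263)/((-30652 - 194*177 + 158*19 + 19*177) + (-9 + 3*(-106))) = -21492/((-30652 - 34338 + 3002 + 3363) + (-9 - 318)) = -21492/(-58625 - 327) = -21492/(-58952) = -21492*(-1/58952) = 5373/14738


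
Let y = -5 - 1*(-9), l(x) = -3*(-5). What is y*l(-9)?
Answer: 60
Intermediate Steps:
l(x) = 15
y = 4 (y = -5 + 9 = 4)
y*l(-9) = 4*15 = 60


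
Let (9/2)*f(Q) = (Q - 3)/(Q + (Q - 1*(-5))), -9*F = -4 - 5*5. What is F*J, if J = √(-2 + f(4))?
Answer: 58*I*√754/351 ≈ 4.5374*I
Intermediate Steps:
F = 29/9 (F = -(-4 - 5*5)/9 = -(-4 - 25)/9 = -⅑*(-29) = 29/9 ≈ 3.2222)
f(Q) = 2*(-3 + Q)/(9*(5 + 2*Q)) (f(Q) = 2*((Q - 3)/(Q + (Q - 1*(-5))))/9 = 2*((-3 + Q)/(Q + (Q + 5)))/9 = 2*((-3 + Q)/(Q + (5 + Q)))/9 = 2*((-3 + Q)/(5 + 2*Q))/9 = 2*(-3 + Q)/(9*(5 + 2*Q)))
J = 2*I*√754/39 (J = √(-2 + 2*(-3 + 4)/(9*(5 + 2*4))) = √(-2 + (2/9)*1/(5 + 8)) = √(-2 + (2/9)*1/13) = √(-2 + (2/9)*(1/13)*1) = √(-2 + 2/117) = √(-232/117) = 2*I*√754/39 ≈ 1.4082*I)
F*J = 29*(2*I*√754/39)/9 = 58*I*√754/351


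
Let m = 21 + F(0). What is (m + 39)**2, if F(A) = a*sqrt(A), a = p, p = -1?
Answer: 3600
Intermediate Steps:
a = -1
F(A) = -sqrt(A)
m = 21 (m = 21 - sqrt(0) = 21 - 1*0 = 21 + 0 = 21)
(m + 39)**2 = (21 + 39)**2 = 60**2 = 3600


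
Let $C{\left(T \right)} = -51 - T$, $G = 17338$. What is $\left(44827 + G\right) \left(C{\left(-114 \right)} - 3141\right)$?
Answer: $-191343870$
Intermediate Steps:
$\left(44827 + G\right) \left(C{\left(-114 \right)} - 3141\right) = \left(44827 + 17338\right) \left(\left(-51 - -114\right) - 3141\right) = 62165 \left(\left(-51 + 114\right) - 3141\right) = 62165 \left(63 - 3141\right) = 62165 \left(-3078\right) = -191343870$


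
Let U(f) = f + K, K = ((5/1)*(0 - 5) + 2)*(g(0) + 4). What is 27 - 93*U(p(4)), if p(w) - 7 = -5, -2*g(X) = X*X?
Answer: 8397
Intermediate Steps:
g(X) = -X**2/2 (g(X) = -X*X/2 = -X**2/2)
p(w) = 2 (p(w) = 7 - 5 = 2)
K = -92 (K = ((5/1)*(0 - 5) + 2)*(-1/2*0**2 + 4) = ((5*1)*(-5) + 2)*(-1/2*0 + 4) = (5*(-5) + 2)*(0 + 4) = (-25 + 2)*4 = -23*4 = -92)
U(f) = -92 + f (U(f) = f - 92 = -92 + f)
27 - 93*U(p(4)) = 27 - 93*(-92 + 2) = 27 - 93*(-90) = 27 + 8370 = 8397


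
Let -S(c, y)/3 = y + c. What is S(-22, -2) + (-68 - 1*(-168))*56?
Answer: 5672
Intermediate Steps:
S(c, y) = -3*c - 3*y (S(c, y) = -3*(y + c) = -3*(c + y) = -3*c - 3*y)
S(-22, -2) + (-68 - 1*(-168))*56 = (-3*(-22) - 3*(-2)) + (-68 - 1*(-168))*56 = (66 + 6) + (-68 + 168)*56 = 72 + 100*56 = 72 + 5600 = 5672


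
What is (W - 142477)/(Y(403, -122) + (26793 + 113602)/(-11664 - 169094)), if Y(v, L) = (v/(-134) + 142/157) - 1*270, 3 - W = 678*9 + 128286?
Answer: 263211790032262/259425835821 ≈ 1014.6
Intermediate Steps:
W = -134385 (W = 3 - (678*9 + 128286) = 3 - (6102 + 128286) = 3 - 1*134388 = 3 - 134388 = -134385)
Y(v, L) = -42248/157 - v/134 (Y(v, L) = (v*(-1/134) + 142*(1/157)) - 270 = (-v/134 + 142/157) - 270 = (142/157 - v/134) - 270 = -42248/157 - v/134)
(W - 142477)/(Y(403, -122) + (26793 + 113602)/(-11664 - 169094)) = (-134385 - 142477)/((-42248/157 - 1/134*403) + (26793 + 113602)/(-11664 - 169094)) = -276862/((-42248/157 - 403/134) + 140395/(-180758)) = -276862/(-5724503/21038 + 140395*(-1/180758)) = -276862/(-5724503/21038 - 140395/180758) = -276862/(-259425835821/950696701) = -276862*(-950696701/259425835821) = 263211790032262/259425835821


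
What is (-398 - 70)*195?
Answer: -91260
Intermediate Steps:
(-398 - 70)*195 = -468*195 = -91260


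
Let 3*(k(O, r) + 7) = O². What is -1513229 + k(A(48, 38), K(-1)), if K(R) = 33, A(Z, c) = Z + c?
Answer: -4532312/3 ≈ -1.5108e+6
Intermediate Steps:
k(O, r) = -7 + O²/3
-1513229 + k(A(48, 38), K(-1)) = -1513229 + (-7 + (48 + 38)²/3) = -1513229 + (-7 + (⅓)*86²) = -1513229 + (-7 + (⅓)*7396) = -1513229 + (-7 + 7396/3) = -1513229 + 7375/3 = -4532312/3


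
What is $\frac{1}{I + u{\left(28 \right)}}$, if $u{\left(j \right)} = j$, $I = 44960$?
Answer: $\frac{1}{44988} \approx 2.2228 \cdot 10^{-5}$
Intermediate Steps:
$\frac{1}{I + u{\left(28 \right)}} = \frac{1}{44960 + 28} = \frac{1}{44988}$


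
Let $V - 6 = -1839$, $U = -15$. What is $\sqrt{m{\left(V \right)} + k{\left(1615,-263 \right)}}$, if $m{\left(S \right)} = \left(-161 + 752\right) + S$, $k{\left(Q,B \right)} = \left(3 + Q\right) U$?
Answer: $2 i \sqrt{6378} \approx 159.72 i$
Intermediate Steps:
$k{\left(Q,B \right)} = -45 - 15 Q$ ($k{\left(Q,B \right)} = \left(3 + Q\right) \left(-15\right) = -45 - 15 Q$)
$V = -1833$ ($V = 6 - 1839 = -1833$)
$m{\left(S \right)} = 591 + S$
$\sqrt{m{\left(V \right)} + k{\left(1615,-263 \right)}} = \sqrt{\left(591 - 1833\right) - 24270} = \sqrt{-1242 - 24270} = \sqrt{-25512} = 2 i \sqrt{6378}$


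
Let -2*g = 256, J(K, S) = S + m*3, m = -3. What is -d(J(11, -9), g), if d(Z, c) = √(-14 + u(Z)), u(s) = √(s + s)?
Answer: -√(-14 + 6*I) ≈ -0.78471 - 3.8231*I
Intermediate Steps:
u(s) = √2*√s (u(s) = √(2*s) = √2*√s)
J(K, S) = -9 + S (J(K, S) = S - 3*3 = S - 9 = -9 + S)
g = -128 (g = -½*256 = -128)
d(Z, c) = √(-14 + √2*√Z)
-d(J(11, -9), g) = -√(-14 + √2*√(-9 - 9)) = -√(-14 + √2*√(-18)) = -√(-14 + √2*(3*I*√2)) = -√(-14 + 6*I)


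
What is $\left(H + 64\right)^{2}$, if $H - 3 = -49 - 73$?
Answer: $3025$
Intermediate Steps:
$H = -119$ ($H = 3 - 122 = -119$)
$\left(H + 64\right)^{2} = \left(-119 + 64\right)^{2} = \left(-55\right)^{2} = 3025$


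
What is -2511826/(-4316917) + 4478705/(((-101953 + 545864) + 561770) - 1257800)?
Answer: -2671559813313/155482399589 ≈ -17.182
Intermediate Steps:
-2511826/(-4316917) + 4478705/(((-101953 + 545864) + 561770) - 1257800) = -2511826*(-1/4316917) + 4478705/((443911 + 561770) - 1257800) = 2511826/4316917 + 4478705/(1005681 - 1257800) = 2511826/4316917 + 4478705/(-252119) = 2511826/4316917 + 4478705*(-1/252119) = 2511826/4316917 - 639815/36017 = -2671559813313/155482399589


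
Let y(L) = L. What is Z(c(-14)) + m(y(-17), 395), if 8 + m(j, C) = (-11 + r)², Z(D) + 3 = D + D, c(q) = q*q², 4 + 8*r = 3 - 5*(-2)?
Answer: -345695/64 ≈ -5401.5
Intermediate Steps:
r = 9/8 (r = -½ + (3 - 5*(-2))/8 = -½ + (3 + 10)/8 = -½ + (⅛)*13 = -½ + 13/8 = 9/8 ≈ 1.1250)
c(q) = q³
Z(D) = -3 + 2*D (Z(D) = -3 + (D + D) = -3 + 2*D)
m(j, C) = 5729/64 (m(j, C) = -8 + (-11 + 9/8)² = -8 + (-79/8)² = -8 + 6241/64 = 5729/64)
Z(c(-14)) + m(y(-17), 395) = (-3 + 2*(-14)³) + 5729/64 = (-3 + 2*(-2744)) + 5729/64 = (-3 - 5488) + 5729/64 = -5491 + 5729/64 = -345695/64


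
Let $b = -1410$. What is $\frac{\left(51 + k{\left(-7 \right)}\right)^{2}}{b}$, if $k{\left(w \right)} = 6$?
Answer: $- \frac{1083}{470} \approx -2.3043$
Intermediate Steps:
$\frac{\left(51 + k{\left(-7 \right)}\right)^{2}}{b} = \frac{\left(51 + 6\right)^{2}}{-1410} = 57^{2} \left(- \frac{1}{1410}\right) = 3249 \left(- \frac{1}{1410}\right) = - \frac{1083}{470}$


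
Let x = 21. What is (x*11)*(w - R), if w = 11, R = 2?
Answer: 2079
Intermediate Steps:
(x*11)*(w - R) = (21*11)*(11 - 1*2) = 231*(11 - 2) = 231*9 = 2079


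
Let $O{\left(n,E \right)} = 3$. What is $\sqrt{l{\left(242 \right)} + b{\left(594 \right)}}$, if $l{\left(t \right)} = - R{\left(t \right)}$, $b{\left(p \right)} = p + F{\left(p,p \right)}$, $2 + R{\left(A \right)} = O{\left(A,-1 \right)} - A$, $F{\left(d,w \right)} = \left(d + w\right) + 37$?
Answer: $2 \sqrt{515} \approx 45.387$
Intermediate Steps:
$F{\left(d,w \right)} = 37 + d + w$
$R{\left(A \right)} = 1 - A$ ($R{\left(A \right)} = -2 - \left(-3 + A\right) = 1 - A$)
$b{\left(p \right)} = 37 + 3 p$ ($b{\left(p \right)} = p + \left(37 + p + p\right) = p + \left(37 + 2 p\right) = 37 + 3 p$)
$l{\left(t \right)} = -1 + t$ ($l{\left(t \right)} = - (1 - t) = -1 + t$)
$\sqrt{l{\left(242 \right)} + b{\left(594 \right)}} = \sqrt{\left(-1 + 242\right) + \left(37 + 3 \cdot 594\right)} = \sqrt{241 + \left(37 + 1782\right)} = \sqrt{241 + 1819} = \sqrt{2060} = 2 \sqrt{515}$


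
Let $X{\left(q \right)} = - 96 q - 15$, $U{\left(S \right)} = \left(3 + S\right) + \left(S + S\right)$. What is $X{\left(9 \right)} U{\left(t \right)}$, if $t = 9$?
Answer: $-26370$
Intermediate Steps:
$U{\left(S \right)} = 3 + 3 S$ ($U{\left(S \right)} = \left(3 + S\right) + 2 S = 3 + 3 S$)
$X{\left(q \right)} = -15 - 96 q$
$X{\left(9 \right)} U{\left(t \right)} = \left(-15 - 864\right) \left(3 + 3 \cdot 9\right) = \left(-15 - 864\right) \left(3 + 27\right) = \left(-879\right) 30 = -26370$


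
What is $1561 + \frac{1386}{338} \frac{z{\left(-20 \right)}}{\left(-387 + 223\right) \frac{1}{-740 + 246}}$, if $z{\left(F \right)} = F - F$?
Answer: $1561$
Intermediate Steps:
$z{\left(F \right)} = 0$
$1561 + \frac{1386}{338} \frac{z{\left(-20 \right)}}{\left(-387 + 223\right) \frac{1}{-740 + 246}} = 1561 + \frac{1386}{338} \frac{0}{\left(-387 + 223\right) \frac{1}{-740 + 246}} = 1561 + 1386 \cdot \frac{1}{338} \frac{0}{\left(-164\right) \frac{1}{-494}} = 1561 + \frac{693 \frac{0}{\left(-164\right) \left(- \frac{1}{494}\right)}}{169} = 1561 + \frac{693 \frac{0}{\frac{82}{247}}}{169} = 1561 + \frac{693 \cdot 0 \cdot \frac{247}{82}}{169} = 1561 + \frac{693}{169} \cdot 0 = 1561 + 0 = 1561$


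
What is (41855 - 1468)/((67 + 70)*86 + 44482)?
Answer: 40387/56264 ≈ 0.71781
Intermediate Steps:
(41855 - 1468)/((67 + 70)*86 + 44482) = 40387/(137*86 + 44482) = 40387/(11782 + 44482) = 40387/56264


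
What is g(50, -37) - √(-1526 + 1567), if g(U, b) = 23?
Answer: 23 - √41 ≈ 16.597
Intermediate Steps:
g(50, -37) - √(-1526 + 1567) = 23 - √(-1526 + 1567) = 23 - √41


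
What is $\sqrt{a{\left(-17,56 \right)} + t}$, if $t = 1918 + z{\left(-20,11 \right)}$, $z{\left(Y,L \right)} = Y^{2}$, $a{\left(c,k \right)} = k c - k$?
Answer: $\sqrt{1310} \approx 36.194$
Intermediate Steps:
$a{\left(c,k \right)} = - k + c k$ ($a{\left(c,k \right)} = c k - k = - k + c k$)
$t = 2318$ ($t = 1918 + \left(-20\right)^{2} = 1918 + 400 = 2318$)
$\sqrt{a{\left(-17,56 \right)} + t} = \sqrt{56 \left(-1 - 17\right) + 2318} = \sqrt{56 \left(-18\right) + 2318} = \sqrt{-1008 + 2318} = \sqrt{1310}$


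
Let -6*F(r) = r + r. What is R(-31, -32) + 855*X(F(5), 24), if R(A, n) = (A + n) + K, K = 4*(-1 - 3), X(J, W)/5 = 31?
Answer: 132446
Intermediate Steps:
F(r) = -r/3 (F(r) = -(r + r)/6 = -r/3)
X(J, W) = 155 (X(J, W) = 5*31 = 155)
K = -16 (K = 4*(-4) = -16)
R(A, n) = -16 + A + n (R(A, n) = (A + n) - 16 = -16 + A + n)
R(-31, -32) + 855*X(F(5), 24) = (-16 - 31 - 32) + 855*155 = -79 + 132525 = 132446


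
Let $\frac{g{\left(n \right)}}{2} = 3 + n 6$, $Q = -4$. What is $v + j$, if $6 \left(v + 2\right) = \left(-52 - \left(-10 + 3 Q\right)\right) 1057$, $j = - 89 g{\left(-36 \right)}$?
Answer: $32627$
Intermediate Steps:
$g{\left(n \right)} = 6 + 12 n$ ($g{\left(n \right)} = 2 \left(3 + n 6\right) = 2 \left(3 + 6 n\right) = 6 + 12 n$)
$j = 37914$ ($j = - 89 \left(6 + 12 \left(-36\right)\right) = - 89 \left(6 - 432\right) = \left(-89\right) \left(-426\right) = 37914$)
$v = -5287$ ($v = -2 + \frac{\left(-52 + \left(10 - -12\right)\right) 1057}{6} = -2 + \frac{\left(-52 + \left(10 + 12\right)\right) 1057}{6} = -2 + \frac{\left(-52 + 22\right) 1057}{6} = -2 + \frac{\left(-30\right) 1057}{6} = -2 + \frac{1}{6} \left(-31710\right) = -2 - 5285 = -5287$)
$v + j = -5287 + 37914 = 32627$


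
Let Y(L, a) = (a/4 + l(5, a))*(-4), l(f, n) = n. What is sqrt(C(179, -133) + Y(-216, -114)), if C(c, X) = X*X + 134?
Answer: sqrt(18393) ≈ 135.62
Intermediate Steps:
C(c, X) = 134 + X**2 (C(c, X) = X**2 + 134 = 134 + X**2)
Y(L, a) = -5*a (Y(L, a) = (a/4 + a)*(-4) = (5*a/4)*(-4) = -5*a)
sqrt(C(179, -133) + Y(-216, -114)) = sqrt((134 + (-133)**2) - 5*(-114)) = sqrt((134 + 17689) + 570) = sqrt(17823 + 570) = sqrt(18393)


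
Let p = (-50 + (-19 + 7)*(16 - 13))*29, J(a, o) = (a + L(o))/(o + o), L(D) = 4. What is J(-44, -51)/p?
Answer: -10/63597 ≈ -0.00015724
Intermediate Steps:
J(a, o) = (4 + a)/(2*o) (J(a, o) = (a + 4)/(o + o) = (4 + a)/((2*o)) = (4 + a)*(1/(2*o)) = (4 + a)/(2*o))
p = -2494 (p = (-50 - 12*3)*29 = (-50 - 36)*29 = -86*29 = -2494)
J(-44, -51)/p = ((1/2)*(4 - 44)/(-51))/(-2494) = ((1/2)*(-1/51)*(-40))*(-1/2494) = (20/51)*(-1/2494) = -10/63597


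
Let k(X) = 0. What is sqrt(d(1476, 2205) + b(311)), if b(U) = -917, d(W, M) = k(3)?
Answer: I*sqrt(917) ≈ 30.282*I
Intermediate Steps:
d(W, M) = 0
sqrt(d(1476, 2205) + b(311)) = sqrt(0 - 917) = sqrt(-917) = I*sqrt(917)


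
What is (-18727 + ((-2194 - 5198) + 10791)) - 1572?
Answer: -16900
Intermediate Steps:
(-18727 + ((-2194 - 5198) + 10791)) - 1572 = (-18727 + (-7392 + 10791)) - 1572 = (-18727 + 3399) - 1572 = -15328 - 1572 = -16900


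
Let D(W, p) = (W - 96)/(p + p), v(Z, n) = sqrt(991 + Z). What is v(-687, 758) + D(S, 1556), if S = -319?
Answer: -415/3112 + 4*sqrt(19) ≈ 17.302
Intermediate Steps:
D(W, p) = (-96 + W)/(2*p) (D(W, p) = (-96 + W)/((2*p)) = (-96 + W)*(1/(2*p)) = (-96 + W)/(2*p))
v(-687, 758) + D(S, 1556) = sqrt(991 - 687) + (1/2)*(-96 - 319)/1556 = sqrt(304) + (1/2)*(1/1556)*(-415) = 4*sqrt(19) - 415/3112 = -415/3112 + 4*sqrt(19)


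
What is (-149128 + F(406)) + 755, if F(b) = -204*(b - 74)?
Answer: -216101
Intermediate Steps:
F(b) = 15096 - 204*b (F(b) = -204*(-74 + b) = 15096 - 204*b)
(-149128 + F(406)) + 755 = (-149128 + (15096 - 204*406)) + 755 = (-149128 + (15096 - 82824)) + 755 = (-149128 - 67728) + 755 = -216856 + 755 = -216101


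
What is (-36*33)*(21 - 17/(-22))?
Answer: -25866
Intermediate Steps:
(-36*33)*(21 - 17/(-22)) = -1188*(21 - 17*(-1/22)) = -1188*(21 + 17/22) = -1188*479/22 = -25866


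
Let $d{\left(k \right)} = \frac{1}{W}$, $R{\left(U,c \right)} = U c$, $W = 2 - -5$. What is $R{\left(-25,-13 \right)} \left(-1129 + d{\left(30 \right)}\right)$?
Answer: $- \frac{2568150}{7} \approx -3.6688 \cdot 10^{5}$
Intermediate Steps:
$W = 7$ ($W = 2 + 5 = 7$)
$d{\left(k \right)} = \frac{1}{7}$
$R{\left(-25,-13 \right)} \left(-1129 + d{\left(30 \right)}\right) = \left(-25\right) \left(-13\right) \left(-1129 + \frac{1}{7}\right) = 325 \left(- \frac{7902}{7}\right) = - \frac{2568150}{7}$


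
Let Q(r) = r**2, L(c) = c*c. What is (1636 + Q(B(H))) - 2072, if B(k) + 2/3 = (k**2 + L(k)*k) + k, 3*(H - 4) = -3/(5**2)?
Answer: 13484629507909/2197265625 ≈ 6137.0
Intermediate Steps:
H = 99/25 (H = 4 + (-3/(5**2))/3 = 4 + (-3/25)/3 = 4 + (-3*1/25)/3 = 4 + (1/3)*(-3/25) = 4 - 1/25 = 99/25 ≈ 3.9600)
L(c) = c**2
B(k) = -2/3 + k + k**2 + k**3 (B(k) = -2/3 + ((k**2 + k**2*k) + k) = -2/3 + ((k**2 + k**3) + k) = -2/3 + (k + k**2 + k**3) = -2/3 + k + k**2 + k**3)
(1636 + Q(B(H))) - 2072 = (1636 + (-2/3 + 99/25 + (99/25)**2 + (99/25)**3)**2) - 2072 = (1636 + (-2/3 + 99/25 + 9801/625 + 970299/15625)**2) - 2072 = (1636 + (3800347/46875)**2) - 2072 = (1636 + 14442637320409/2197265625) - 2072 = 18037363882909/2197265625 - 2072 = 13484629507909/2197265625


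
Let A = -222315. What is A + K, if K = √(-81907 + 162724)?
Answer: -222315 + √80817 ≈ -2.2203e+5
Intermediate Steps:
K = √80817 ≈ 284.28
A + K = -222315 + √80817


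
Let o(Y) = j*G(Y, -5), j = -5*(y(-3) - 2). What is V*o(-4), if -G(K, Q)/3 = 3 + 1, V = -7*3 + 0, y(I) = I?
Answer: 6300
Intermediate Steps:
V = -21 (V = -21 + 0 = -21)
G(K, Q) = -12 (G(K, Q) = -3*(3 + 1) = -3*4 = -12)
j = 25 (j = -5*(-3 - 2) = -5*(-5) = 25)
o(Y) = -300 (o(Y) = 25*(-12) = -300)
V*o(-4) = -21*(-300) = 6300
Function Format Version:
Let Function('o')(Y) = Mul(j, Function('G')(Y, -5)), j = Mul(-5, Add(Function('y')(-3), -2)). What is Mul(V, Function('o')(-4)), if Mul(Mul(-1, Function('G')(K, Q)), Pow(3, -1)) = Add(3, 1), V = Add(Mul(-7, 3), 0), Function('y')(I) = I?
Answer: 6300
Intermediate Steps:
V = -21 (V = Add(-21, 0) = -21)
Function('G')(K, Q) = -12 (Function('G')(K, Q) = Mul(-3, Add(3, 1)) = Mul(-3, 4) = -12)
j = 25 (j = Mul(-5, Add(-3, -2)) = Mul(-5, -5) = 25)
Function('o')(Y) = -300 (Function('o')(Y) = Mul(25, -12) = -300)
Mul(V, Function('o')(-4)) = Mul(-21, -300) = 6300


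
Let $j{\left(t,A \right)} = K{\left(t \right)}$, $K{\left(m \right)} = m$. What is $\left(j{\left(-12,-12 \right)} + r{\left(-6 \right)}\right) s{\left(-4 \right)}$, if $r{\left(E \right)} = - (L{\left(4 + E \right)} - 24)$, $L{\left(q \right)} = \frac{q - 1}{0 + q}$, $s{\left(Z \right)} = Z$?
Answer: $-42$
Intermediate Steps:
$L{\left(q \right)} = \frac{-1 + q}{q}$
$j{\left(t,A \right)} = t$
$r{\left(E \right)} = 24 - \frac{3 + E}{4 + E}$ ($r{\left(E \right)} = - (\frac{-1 + \left(4 + E\right)}{4 + E} - 24) = - (\frac{3 + E}{4 + E} - 24) = - (-24 + \frac{3 + E}{4 + E}) = 24 - \frac{3 + E}{4 + E}$)
$\left(j{\left(-12,-12 \right)} + r{\left(-6 \right)}\right) s{\left(-4 \right)} = \left(-12 + \frac{93 + 23 \left(-6\right)}{4 - 6}\right) \left(-4\right) = \left(-12 + \frac{93 - 138}{-2}\right) \left(-4\right) = \left(-12 - - \frac{45}{2}\right) \left(-4\right) = \left(-12 + \frac{45}{2}\right) \left(-4\right) = \frac{21}{2} \left(-4\right) = -42$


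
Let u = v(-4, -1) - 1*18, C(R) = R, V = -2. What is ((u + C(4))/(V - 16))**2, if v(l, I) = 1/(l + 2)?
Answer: 841/1296 ≈ 0.64892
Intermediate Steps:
v(l, I) = 1/(2 + l)
u = -37/2 (u = 1/(2 - 4) - 1*18 = 1/(-2) - 18 = -1/2 - 18 = -37/2 ≈ -18.500)
((u + C(4))/(V - 16))**2 = ((-37/2 + 4)/(-2 - 16))**2 = (-29/2/(-18))**2 = (-29/2*(-1/18))**2 = (29/36)**2 = 841/1296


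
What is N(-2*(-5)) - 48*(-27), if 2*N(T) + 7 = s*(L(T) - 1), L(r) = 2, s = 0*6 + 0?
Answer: 2585/2 ≈ 1292.5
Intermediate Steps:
s = 0 (s = 0 + 0 = 0)
N(T) = -7/2 (N(T) = -7/2 + (0*(2 - 1))/2 = -7/2 + (0*1)/2 = -7/2 + (½)*0 = -7/2 + 0 = -7/2)
N(-2*(-5)) - 48*(-27) = -7/2 - 48*(-27) = -7/2 + 1296 = 2585/2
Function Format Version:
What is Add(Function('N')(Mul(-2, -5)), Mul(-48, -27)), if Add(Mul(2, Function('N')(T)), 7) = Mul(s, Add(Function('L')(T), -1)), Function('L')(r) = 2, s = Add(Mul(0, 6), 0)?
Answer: Rational(2585, 2) ≈ 1292.5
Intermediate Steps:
s = 0 (s = Add(0, 0) = 0)
Function('N')(T) = Rational(-7, 2) (Function('N')(T) = Add(Rational(-7, 2), Mul(Rational(1, 2), Mul(0, Add(2, -1)))) = Add(Rational(-7, 2), Mul(Rational(1, 2), Mul(0, 1))) = Add(Rational(-7, 2), Mul(Rational(1, 2), 0)) = Add(Rational(-7, 2), 0) = Rational(-7, 2))
Add(Function('N')(Mul(-2, -5)), Mul(-48, -27)) = Add(Rational(-7, 2), Mul(-48, -27)) = Add(Rational(-7, 2), 1296) = Rational(2585, 2)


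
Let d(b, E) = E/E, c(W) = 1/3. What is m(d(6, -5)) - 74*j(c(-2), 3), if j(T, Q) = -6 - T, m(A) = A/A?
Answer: 1409/3 ≈ 469.67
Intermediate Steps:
c(W) = ⅓
d(b, E) = 1
m(A) = 1
m(d(6, -5)) - 74*j(c(-2), 3) = 1 - 74*(-6 - 1*⅓) = 1 - 74*(-6 - ⅓) = 1 - 74*(-19/3) = 1 + 1406/3 = 1409/3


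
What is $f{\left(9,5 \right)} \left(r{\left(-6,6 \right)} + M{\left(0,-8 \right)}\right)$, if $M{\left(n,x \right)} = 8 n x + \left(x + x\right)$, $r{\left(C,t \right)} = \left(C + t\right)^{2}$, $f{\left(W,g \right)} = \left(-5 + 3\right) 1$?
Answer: $32$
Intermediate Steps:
$f{\left(W,g \right)} = -2$ ($f{\left(W,g \right)} = \left(-2\right) 1 = -2$)
$M{\left(n,x \right)} = 2 x + 8 n x$ ($M{\left(n,x \right)} = 8 n x + 2 x = 2 x + 8 n x$)
$f{\left(9,5 \right)} \left(r{\left(-6,6 \right)} + M{\left(0,-8 \right)}\right) = - 2 \left(\left(-6 + 6\right)^{2} + 2 \left(-8\right) \left(1 + 4 \cdot 0\right)\right) = - 2 \left(0^{2} + 2 \left(-8\right) \left(1 + 0\right)\right) = - 2 \left(0 + 2 \left(-8\right) 1\right) = - 2 \left(0 - 16\right) = \left(-2\right) \left(-16\right) = 32$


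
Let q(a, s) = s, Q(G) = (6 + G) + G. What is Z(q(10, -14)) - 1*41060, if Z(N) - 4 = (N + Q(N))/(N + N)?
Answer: -287383/7 ≈ -41055.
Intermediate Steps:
Q(G) = 6 + 2*G
Z(N) = 4 + (6 + 3*N)/(2*N) (Z(N) = 4 + (N + (6 + 2*N))/(N + N) = 4 + (6 + 3*N)/((2*N)) = 4 + (6 + 3*N)*(1/(2*N)) = 4 + (6 + 3*N)/(2*N))
Z(q(10, -14)) - 1*41060 = (11/2 + 3/(-14)) - 1*41060 = (11/2 + 3*(-1/14)) - 41060 = (11/2 - 3/14) - 41060 = 37/7 - 41060 = -287383/7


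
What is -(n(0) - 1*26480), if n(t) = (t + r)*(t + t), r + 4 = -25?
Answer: 26480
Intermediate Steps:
r = -29 (r = -4 - 25 = -29)
n(t) = 2*t*(-29 + t) (n(t) = (t - 29)*(t + t) = (-29 + t)*(2*t) = 2*t*(-29 + t))
-(n(0) - 1*26480) = -(2*0*(-29 + 0) - 1*26480) = -(2*0*(-29) - 26480) = -(0 - 26480) = -1*(-26480) = 26480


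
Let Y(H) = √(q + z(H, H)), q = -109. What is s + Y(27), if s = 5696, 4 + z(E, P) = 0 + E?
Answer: 5696 + I*√86 ≈ 5696.0 + 9.2736*I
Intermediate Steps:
z(E, P) = -4 + E (z(E, P) = -4 + (0 + E) = -4 + E)
Y(H) = √(-113 + H) (Y(H) = √(-109 + (-4 + H)) = √(-113 + H))
s + Y(27) = 5696 + √(-113 + 27) = 5696 + √(-86) = 5696 + I*√86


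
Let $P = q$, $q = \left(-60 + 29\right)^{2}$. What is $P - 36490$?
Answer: $-35529$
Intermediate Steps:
$q = 961$ ($q = \left(-31\right)^{2} = 961$)
$P = 961$
$P - 36490 = 961 - 36490 = -35529$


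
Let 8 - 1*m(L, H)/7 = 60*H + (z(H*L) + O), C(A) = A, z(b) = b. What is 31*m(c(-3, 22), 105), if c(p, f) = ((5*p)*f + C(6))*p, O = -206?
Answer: -23467682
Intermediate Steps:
c(p, f) = p*(6 + 5*f*p) (c(p, f) = ((5*p)*f + 6)*p = (5*f*p + 6)*p = (6 + 5*f*p)*p = p*(6 + 5*f*p))
m(L, H) = 1498 - 420*H - 7*H*L (m(L, H) = 56 - 7*(60*H + (H*L - 206)) = 56 - 7*(60*H + (-206 + H*L)) = 56 - 7*(-206 + 60*H + H*L) = 56 + (1442 - 420*H - 7*H*L) = 1498 - 420*H - 7*H*L)
31*m(c(-3, 22), 105) = 31*(1498 - 420*105 - 7*105*(-3*(6 + 5*22*(-3)))) = 31*(1498 - 44100 - 7*105*(-3*(6 - 330))) = 31*(1498 - 44100 - 7*105*(-3*(-324))) = 31*(1498 - 44100 - 7*105*972) = 31*(1498 - 44100 - 714420) = 31*(-757022) = -23467682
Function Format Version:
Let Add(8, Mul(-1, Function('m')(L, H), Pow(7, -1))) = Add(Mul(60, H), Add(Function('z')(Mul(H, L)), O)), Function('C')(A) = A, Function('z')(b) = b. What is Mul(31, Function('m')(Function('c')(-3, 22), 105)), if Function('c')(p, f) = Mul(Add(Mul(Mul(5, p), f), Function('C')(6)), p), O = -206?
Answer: -23467682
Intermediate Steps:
Function('c')(p, f) = Mul(p, Add(6, Mul(5, f, p))) (Function('c')(p, f) = Mul(Add(Mul(Mul(5, p), f), 6), p) = Mul(Add(Mul(5, f, p), 6), p) = Mul(Add(6, Mul(5, f, p)), p) = Mul(p, Add(6, Mul(5, f, p))))
Function('m')(L, H) = Add(1498, Mul(-420, H), Mul(-7, H, L)) (Function('m')(L, H) = Add(56, Mul(-7, Add(Mul(60, H), Add(Mul(H, L), -206)))) = Add(56, Mul(-7, Add(Mul(60, H), Add(-206, Mul(H, L))))) = Add(56, Mul(-7, Add(-206, Mul(60, H), Mul(H, L)))) = Add(56, Add(1442, Mul(-420, H), Mul(-7, H, L))) = Add(1498, Mul(-420, H), Mul(-7, H, L)))
Mul(31, Function('m')(Function('c')(-3, 22), 105)) = Mul(31, Add(1498, Mul(-420, 105), Mul(-7, 105, Mul(-3, Add(6, Mul(5, 22, -3)))))) = Mul(31, Add(1498, -44100, Mul(-7, 105, Mul(-3, Add(6, -330))))) = Mul(31, Add(1498, -44100, Mul(-7, 105, Mul(-3, -324)))) = Mul(31, Add(1498, -44100, Mul(-7, 105, 972))) = Mul(31, Add(1498, -44100, -714420)) = Mul(31, -757022) = -23467682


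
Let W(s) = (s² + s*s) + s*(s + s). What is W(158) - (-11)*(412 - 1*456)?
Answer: 99372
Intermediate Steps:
W(s) = 4*s² (W(s) = (s² + s²) + s*(2*s) = 2*s² + 2*s² = 4*s²)
W(158) - (-11)*(412 - 1*456) = 4*158² - (-11)*(412 - 1*456) = 4*24964 - (-11)*(412 - 456) = 99856 - (-11)*(-44) = 99856 - 1*484 = 99856 - 484 = 99372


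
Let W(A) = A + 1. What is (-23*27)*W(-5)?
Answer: 2484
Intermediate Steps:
W(A) = 1 + A
(-23*27)*W(-5) = (-23*27)*(1 - 5) = -621*(-4) = 2484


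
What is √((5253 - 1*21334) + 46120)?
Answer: √30039 ≈ 173.32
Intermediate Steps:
√((5253 - 1*21334) + 46120) = √((5253 - 21334) + 46120) = √(-16081 + 46120) = √30039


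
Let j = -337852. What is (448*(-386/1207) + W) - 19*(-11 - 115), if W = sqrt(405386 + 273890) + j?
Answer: -405070734/1207 + 2*sqrt(169819) ≈ -3.3478e+5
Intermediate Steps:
W = -337852 + 2*sqrt(169819) (W = sqrt(405386 + 273890) - 337852 = sqrt(679276) - 337852 = 2*sqrt(169819) - 337852 = -337852 + 2*sqrt(169819) ≈ -3.3703e+5)
(448*(-386/1207) + W) - 19*(-11 - 115) = (448*(-386/1207) + (-337852 + 2*sqrt(169819))) - 19*(-11 - 115) = (448*(-386*1/1207) + (-337852 + 2*sqrt(169819))) - 19*(-126) = (448*(-386/1207) + (-337852 + 2*sqrt(169819))) + 2394 = (-172928/1207 + (-337852 + 2*sqrt(169819))) + 2394 = (-407960292/1207 + 2*sqrt(169819)) + 2394 = -405070734/1207 + 2*sqrt(169819)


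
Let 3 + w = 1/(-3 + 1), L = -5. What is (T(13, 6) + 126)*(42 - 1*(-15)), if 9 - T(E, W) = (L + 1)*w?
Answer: 6897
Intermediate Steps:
w = -7/2 (w = -3 + 1/(-3 + 1) = -3 + 1/(-2) = -3 - ½ = -7/2 ≈ -3.5000)
T(E, W) = -5 (T(E, W) = 9 - (-5 + 1)*(-7)/2 = 9 - (-4)*(-7)/2 = 9 - 1*14 = 9 - 14 = -5)
(T(13, 6) + 126)*(42 - 1*(-15)) = (-5 + 126)*(42 - 1*(-15)) = 121*(42 + 15) = 121*57 = 6897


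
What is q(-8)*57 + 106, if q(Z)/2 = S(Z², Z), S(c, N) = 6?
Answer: 790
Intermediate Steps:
q(Z) = 12 (q(Z) = 2*6 = 12)
q(-8)*57 + 106 = 12*57 + 106 = 684 + 106 = 790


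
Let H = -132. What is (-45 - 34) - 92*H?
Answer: 12065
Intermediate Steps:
(-45 - 34) - 92*H = (-45 - 34) - 92*(-132) = -79 + 12144 = 12065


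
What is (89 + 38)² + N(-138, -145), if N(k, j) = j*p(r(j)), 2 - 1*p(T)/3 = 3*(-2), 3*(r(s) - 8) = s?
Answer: 12649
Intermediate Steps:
r(s) = 8 + s/3
p(T) = 24 (p(T) = 6 - 9*(-2) = 6 - 3*(-6) = 6 + 18 = 24)
N(k, j) = 24*j (N(k, j) = j*24 = 24*j)
(89 + 38)² + N(-138, -145) = (89 + 38)² + 24*(-145) = 127² - 3480 = 16129 - 3480 = 12649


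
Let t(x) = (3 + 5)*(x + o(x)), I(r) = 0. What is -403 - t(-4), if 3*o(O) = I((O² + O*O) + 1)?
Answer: -371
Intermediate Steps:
o(O) = 0 (o(O) = (⅓)*0 = 0)
t(x) = 8*x (t(x) = (3 + 5)*(x + 0) = 8*x)
-403 - t(-4) = -403 - 8*(-4) = -403 - 1*(-32) = -403 + 32 = -371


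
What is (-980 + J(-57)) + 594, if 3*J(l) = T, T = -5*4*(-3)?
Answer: -366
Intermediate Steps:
T = 60 (T = -20*(-3) = 60)
J(l) = 20 (J(l) = (1/3)*60 = 20)
(-980 + J(-57)) + 594 = (-980 + 20) + 594 = -960 + 594 = -366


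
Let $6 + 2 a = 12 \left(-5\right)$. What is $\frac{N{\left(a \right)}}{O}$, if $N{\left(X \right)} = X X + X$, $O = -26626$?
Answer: $- \frac{528}{13313} \approx -0.03966$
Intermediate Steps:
$a = -33$ ($a = -3 + \frac{12 \left(-5\right)}{2} = -3 + \frac{1}{2} \left(-60\right) = -3 - 30 = -33$)
$N{\left(X \right)} = X + X^{2}$ ($N{\left(X \right)} = X^{2} + X = X + X^{2}$)
$\frac{N{\left(a \right)}}{O} = \frac{\left(-33\right) \left(1 - 33\right)}{-26626} = \left(-33\right) \left(-32\right) \left(- \frac{1}{26626}\right) = 1056 \left(- \frac{1}{26626}\right) = - \frac{528}{13313}$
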